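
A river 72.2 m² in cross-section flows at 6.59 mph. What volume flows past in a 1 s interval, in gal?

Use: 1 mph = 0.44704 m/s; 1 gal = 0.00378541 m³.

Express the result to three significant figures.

5.62×10⁴ gal

6.59 mph × 0.44704 = 2.94599 m/s
V = v × A × t = 2.94599 m/s × 72.2 m² × 1 s = 212.7 m³
212.7 m³ ÷ (0.00378541 m³/gal) = 56189.4 gal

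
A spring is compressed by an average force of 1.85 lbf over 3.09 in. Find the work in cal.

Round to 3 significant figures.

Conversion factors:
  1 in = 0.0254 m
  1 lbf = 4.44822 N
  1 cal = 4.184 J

0.154 cal

1.85 lbf × 4.44822 → 8.22921 N
3.09 in × 0.0254 → 0.078486 m
W = F × d = 8.22921 N × 0.078486 m = 0.645878 J
0.645878 J ÷ (4.184 J/cal) = 0.154369 cal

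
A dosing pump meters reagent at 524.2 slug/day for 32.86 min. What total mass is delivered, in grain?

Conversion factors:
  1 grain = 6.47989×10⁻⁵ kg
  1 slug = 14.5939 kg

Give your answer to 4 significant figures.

2.694×10⁶ grain

524.2 slug/day → 0.0885431 kg/s
32.86 min → 1971.6 s
m = ṁ × t = 0.0885431 × 1971.6 = 174.572 kg
In grain: 174.572 / 6.47989×10⁻⁵ = 2.69406×10⁶ grain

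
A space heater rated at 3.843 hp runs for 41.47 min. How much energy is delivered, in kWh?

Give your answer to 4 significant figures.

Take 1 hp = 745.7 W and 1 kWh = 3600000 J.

3.843 hp × 745.7 → 2865.73 W
41.47 min × 60 → 2488.2 s
E = P × t = 2865.73 W × 2488.2 s = 7.13051×10⁶ J
7.13051×10⁶ J ÷ (3600000 J/kWh) = 1.9807 kWh

1.981 kWh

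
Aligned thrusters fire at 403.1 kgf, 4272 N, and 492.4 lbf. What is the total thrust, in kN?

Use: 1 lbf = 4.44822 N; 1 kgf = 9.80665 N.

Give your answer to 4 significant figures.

403.1 kgf × 9.80665 = 3953.06 N
4272 N (already N)
492.4 lbf × 4.44822 = 2190.3 N
Combined: 3953.06 + 4272 + 2190.3 = 10415.4 N
In kN: 10415.4 / 1000 = 10.4154 kN

10.42 kN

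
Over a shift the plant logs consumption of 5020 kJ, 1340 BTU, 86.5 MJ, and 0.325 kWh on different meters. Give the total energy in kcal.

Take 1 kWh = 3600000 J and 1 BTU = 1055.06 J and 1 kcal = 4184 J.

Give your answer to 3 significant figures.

5020 kJ × 1000 = 5.02×10⁶ J
1340 BTU × 1055.06 = 1.41378×10⁶ J
86.5 MJ × 1000000 = 8.65×10⁷ J
0.325 kWh × 3600000 = 1.17×10⁶ J
Total: 5.02×10⁶ + 1.41378×10⁶ + 8.65×10⁷ + 1.17×10⁶ = 9.41038×10⁷ J
In kcal: 9.41038×10⁷ / 4184 = 22491.3 kcal

2.25×10⁴ kcal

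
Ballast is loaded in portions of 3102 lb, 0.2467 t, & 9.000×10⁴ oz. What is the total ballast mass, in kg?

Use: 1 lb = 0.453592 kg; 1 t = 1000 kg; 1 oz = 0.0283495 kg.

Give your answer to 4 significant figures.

4205 kg

3102 lb × 0.453592 = 1407.04 kg
0.2467 t × 1000 = 246.7 kg
9.000×10⁴ oz × 0.0283495 = 2551.46 kg
Total: 1407.04 + 246.7 + 2551.46 = 4205.2 kg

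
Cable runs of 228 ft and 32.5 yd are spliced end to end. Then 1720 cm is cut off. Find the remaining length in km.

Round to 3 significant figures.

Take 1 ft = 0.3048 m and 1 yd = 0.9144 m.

228 ft × 0.3048 → 69.4944 m
32.5 yd × 0.9144 → 29.718 m
1720 cm × 0.01 → 17.2 m
Result: 69.4944 + 29.718 − 17.2 = 82.0124 m
In km: 82.0124 / 1000 = 0.0820124 km

0.0820 km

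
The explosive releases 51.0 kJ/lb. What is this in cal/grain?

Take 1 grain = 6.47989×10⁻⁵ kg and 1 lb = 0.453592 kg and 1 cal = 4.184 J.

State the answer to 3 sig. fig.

51.0 kJ/lb × 1000 J/kJ ÷ 0.453592 kg/lb = 112436 J/kg
112436 J/kg ÷ 4.184 J/cal × 6.47989×10⁻⁵ kg/grain = 1.74133 cal/grain

1.74 cal/grain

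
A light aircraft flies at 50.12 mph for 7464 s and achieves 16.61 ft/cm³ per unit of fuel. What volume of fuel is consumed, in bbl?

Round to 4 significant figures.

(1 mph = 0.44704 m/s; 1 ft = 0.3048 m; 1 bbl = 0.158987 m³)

50.12 mph → 22.4056 m/s
d = v × t = 22.4056 × 7464 = 167235 m
16.61 ft/cm³ → 5.06273×10⁶ m/m³
V = d / (distance per unit fuel) = 167235 / 5.06273×10⁶ = 0.0330326 m³
In bbl: 0.0330326 / 0.158987 = 0.207769 bbl

0.2078 bbl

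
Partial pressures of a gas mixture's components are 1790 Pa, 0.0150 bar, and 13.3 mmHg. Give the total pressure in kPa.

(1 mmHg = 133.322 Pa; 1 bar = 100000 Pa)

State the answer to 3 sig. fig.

1790 Pa (already Pa)
0.0150 bar × 100000 = 1500 Pa
13.3 mmHg × 133.322 = 1773.18 Pa
Combined: 1790 + 1500 + 1773.18 = 5063.18 Pa
In kPa: 5063.18 / 1000 = 5.06318 kPa

5.06 kPa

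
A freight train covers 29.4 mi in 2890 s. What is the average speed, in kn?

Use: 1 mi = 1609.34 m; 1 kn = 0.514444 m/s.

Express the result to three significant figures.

31.8 kn

29.4 mi × 1609.34 → 47314.6 m
v = d / t = 47314.6 m / 2890 s = 16.3718 m/s
16.3718 m/s ÷ (0.514444 m/s/kn) = 31.8243 kn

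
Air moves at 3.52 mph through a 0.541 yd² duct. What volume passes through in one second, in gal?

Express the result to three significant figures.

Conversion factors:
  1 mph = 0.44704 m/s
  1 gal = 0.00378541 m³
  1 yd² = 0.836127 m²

188 gal

3.52 mph × 0.44704 → 1.57358 m/s
0.541 yd² × 0.836127 → 0.452345 m²
V = v × A × t = 1.57358 m/s × 0.452345 m² × 1 s = 0.711801 m³
0.711801 m³ ÷ (0.00378541 m³/gal) = 188.038 gal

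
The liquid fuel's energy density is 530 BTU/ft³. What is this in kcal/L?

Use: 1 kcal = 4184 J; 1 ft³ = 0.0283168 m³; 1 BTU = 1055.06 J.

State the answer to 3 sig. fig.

530 BTU/ft³ × 1055.06 J/BTU ÷ 0.0283168 m³/ft³ = 1.97474×10⁷ J/m³
1.97474×10⁷ J/m³ ÷ 4184 J/kcal × 0.001 m³/L = 4.71974 kcal/L

4.72 kcal/L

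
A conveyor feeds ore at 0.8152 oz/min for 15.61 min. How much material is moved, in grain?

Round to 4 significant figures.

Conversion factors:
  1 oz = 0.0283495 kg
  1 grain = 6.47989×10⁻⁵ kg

5567 grain

0.8152 oz/min → 3.85175×10⁻⁴ kg/s
15.61 min → 936.6 s
m = ṁ × t = 3.85175×10⁻⁴ × 936.6 = 0.360755 kg
In grain: 0.360755 / 6.47989×10⁻⁵ = 5567.3 grain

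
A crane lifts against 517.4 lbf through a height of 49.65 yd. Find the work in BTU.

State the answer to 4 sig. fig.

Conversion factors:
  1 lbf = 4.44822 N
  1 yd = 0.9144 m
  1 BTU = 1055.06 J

517.4 lbf × 4.44822 → 2301.51 N
49.65 yd × 0.9144 → 45.4 m
W = F × d = 2301.51 N × 45.4 m = 104489 J
104489 J ÷ (1055.06 J/BTU) = 99.0361 BTU

99.04 BTU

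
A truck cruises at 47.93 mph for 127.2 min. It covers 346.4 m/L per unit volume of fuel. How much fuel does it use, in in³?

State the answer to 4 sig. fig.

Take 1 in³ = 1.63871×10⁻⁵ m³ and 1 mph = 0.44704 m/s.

47.93 mph → 21.4266 m/s
127.2 min → 7632 s
d = v × t = 21.4266 × 7632 = 163528 m
346.4 m/L → 346400 m/m³
V = d / (distance per unit fuel) = 163528 / 346400 = 0.472079 m³
In in³: 0.472079 / 1.63871×10⁻⁵ = 28808 in³

2.881×10⁴ in³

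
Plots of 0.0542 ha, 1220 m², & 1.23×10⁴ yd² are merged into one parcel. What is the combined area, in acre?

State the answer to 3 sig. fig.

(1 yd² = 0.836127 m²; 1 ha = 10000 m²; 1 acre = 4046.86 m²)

2.98 acre

0.0542 ha × 10000 = 542 m²
1220 m² (already m²)
1.23×10⁴ yd² × 0.836127 = 10284.4 m²
Sum: 542 + 1220 + 10284.4 = 12046.4 m²
In acre: 12046.4 / 4046.86 = 2.97673 acre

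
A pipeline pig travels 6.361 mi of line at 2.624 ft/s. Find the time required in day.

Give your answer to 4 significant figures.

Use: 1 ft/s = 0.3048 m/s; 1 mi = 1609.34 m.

6.361 mi × 1609.34 → 10237 m
2.624 ft/s × 0.3048 → 0.799795 m/s
t = d / v = 10237 m / 0.799795 m/s = 12799.5 s
12799.5 s ÷ (86400 s/day) = 0.148142 day

0.1481 day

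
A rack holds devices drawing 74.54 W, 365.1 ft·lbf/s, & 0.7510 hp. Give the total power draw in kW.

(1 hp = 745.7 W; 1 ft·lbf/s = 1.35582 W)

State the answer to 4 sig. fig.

1.130 kW

74.54 W (already W)
365.1 ft·lbf/s × 1.35582 = 495.01 W
0.7510 hp × 745.7 = 560.021 W
Total: 74.54 + 495.01 + 560.021 = 1129.57 W
In kW: 1129.57 / 1000 = 1.12957 kW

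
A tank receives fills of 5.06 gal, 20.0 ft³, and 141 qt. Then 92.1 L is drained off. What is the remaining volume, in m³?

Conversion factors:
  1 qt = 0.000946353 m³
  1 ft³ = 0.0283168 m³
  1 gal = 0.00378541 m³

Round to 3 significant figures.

5.06 gal × 0.00378541 = 0.0191542 m³
20.0 ft³ × 0.0283168 = 0.566336 m³
141 qt × 0.000946353 = 0.133436 m³
92.1 L × 0.001 = 0.0921 m³
Net: 0.0191542 + 0.566336 + 0.133436 − 0.0921 = 0.626826 m³

0.627 m³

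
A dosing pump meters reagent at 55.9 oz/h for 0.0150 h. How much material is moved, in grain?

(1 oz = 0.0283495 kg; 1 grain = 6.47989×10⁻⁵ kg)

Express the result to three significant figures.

367 grain

55.9 oz/h → 4.40205×10⁻⁴ kg/s
0.0150 h → 54 s
m = ṁ × t = 4.40205×10⁻⁴ × 54 = 0.0237711 kg
In grain: 0.0237711 / 6.47989×10⁻⁵ = 366.844 grain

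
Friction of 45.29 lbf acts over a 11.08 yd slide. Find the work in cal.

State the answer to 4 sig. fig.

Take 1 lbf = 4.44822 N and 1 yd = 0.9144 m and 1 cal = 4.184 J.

45.29 lbf × 4.44822 → 201.46 N
11.08 yd × 0.9144 → 10.1316 m
W = F × d = 201.46 N × 10.1316 m = 2041.11 J
2041.11 J ÷ (4.184 J/cal) = 487.837 cal

487.8 cal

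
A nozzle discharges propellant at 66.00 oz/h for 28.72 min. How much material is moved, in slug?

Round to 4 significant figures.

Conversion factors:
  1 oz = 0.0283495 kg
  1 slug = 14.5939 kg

66.00 oz/h → 5.19741×10⁻⁴ kg/s
28.72 min → 1723.2 s
m = ṁ × t = 5.19741×10⁻⁴ × 1723.2 = 0.895618 kg
In slug: 0.895618 / 14.5939 = 0.0613693 slug

0.06137 slug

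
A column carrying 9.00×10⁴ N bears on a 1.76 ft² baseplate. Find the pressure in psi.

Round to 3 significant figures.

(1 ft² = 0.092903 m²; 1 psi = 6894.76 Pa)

1.76 ft² × 0.092903 = 0.163509 m²
P = F / A = 90000 N / 0.163509 m² = 550428 Pa
550428 Pa ÷ (6894.76 Pa/psi) = 79.8328 psi

79.8 psi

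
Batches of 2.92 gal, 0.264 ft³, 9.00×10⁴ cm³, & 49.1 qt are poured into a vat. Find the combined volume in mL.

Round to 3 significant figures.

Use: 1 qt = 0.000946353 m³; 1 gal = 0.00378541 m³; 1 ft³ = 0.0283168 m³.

2.92 gal × 0.00378541 → 0.0110534 m³
0.264 ft³ × 0.0283168 → 0.00747564 m³
9.00×10⁴ cm³ × 10⁻⁶ → 0.09 m³
49.1 qt × 0.000946353 → 0.0464659 m³
Combined: 0.0110534 + 0.00747564 + 0.09 + 0.0464659 = 0.154995 m³
In mL: 0.154995 / 10⁻⁶ = 154995 mL

1.55×10⁵ mL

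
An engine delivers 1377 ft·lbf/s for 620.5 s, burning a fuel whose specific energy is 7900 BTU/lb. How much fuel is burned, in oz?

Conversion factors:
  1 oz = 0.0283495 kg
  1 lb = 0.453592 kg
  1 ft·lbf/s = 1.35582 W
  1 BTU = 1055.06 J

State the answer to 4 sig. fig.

1377 ft·lbf/s → 1866.96 W
E = P × t = 1866.96 × 620.5 = 1.15845×10⁶ J
7900 BTU/lb → 1.83755×10⁷ J/kg
m = E / e_s = 1.15845×10⁶ / 1.83755×10⁷ = 0.0630432 kg
In oz: 0.0630432 / 0.0283495 = 2.22379 oz

2.224 oz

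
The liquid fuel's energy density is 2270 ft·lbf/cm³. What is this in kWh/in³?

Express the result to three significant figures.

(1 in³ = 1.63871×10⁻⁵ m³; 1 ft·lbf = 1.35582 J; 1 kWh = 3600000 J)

2270 ft·lbf/cm³ × 1.35582 J/ft·lbf ÷ 10⁻⁶ m³/cm³ = 3.07771×10⁹ J/m³
3.07771×10⁹ J/m³ ÷ 3600000 J/kWh × 1.63871×10⁻⁵ m³/in³ = 0.0140097 kWh/in³

0.0140 kWh/in³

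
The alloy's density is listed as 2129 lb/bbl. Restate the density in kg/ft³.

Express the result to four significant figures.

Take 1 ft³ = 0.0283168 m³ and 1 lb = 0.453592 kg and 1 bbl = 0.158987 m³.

172.0 kg/ft³

2129 lb/bbl × 0.453592 kg/lb ÷ 0.158987 m³/bbl = 6074.06 kg/m³
6074.06 kg/m³ × 0.0283168 m³/ft³ = 171.998 kg/ft³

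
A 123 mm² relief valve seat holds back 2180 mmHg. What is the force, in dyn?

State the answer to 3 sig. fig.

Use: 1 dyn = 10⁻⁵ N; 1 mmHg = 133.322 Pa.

2180 mmHg × 133.322 → 290642 Pa
123 mm² × 10⁻⁶ → 1.23×10⁻⁴ m²
F = P × A = 290642 Pa × 1.23×10⁻⁴ m² = 35.749 N
35.749 N ÷ (10⁻⁵ N/dyn) = 3.5749×10⁶ dyn

3.57×10⁶ dyn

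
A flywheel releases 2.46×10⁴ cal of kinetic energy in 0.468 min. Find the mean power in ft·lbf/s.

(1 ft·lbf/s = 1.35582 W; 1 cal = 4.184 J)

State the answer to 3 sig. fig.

2700 ft·lbf/s

2.46×10⁴ cal × 4.184 = 102926 J
0.468 min × 60 = 28.08 s
P = E / t = 102926 J / 28.08 s = 3665.46 W
3665.46 W ÷ (1.35582 W/ft·lbf/s) = 2703.5 ft·lbf/s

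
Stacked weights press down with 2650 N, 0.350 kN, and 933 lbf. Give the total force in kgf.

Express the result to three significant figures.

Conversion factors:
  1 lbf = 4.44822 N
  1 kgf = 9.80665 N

2650 N (already N)
0.350 kN × 1000 = 350 N
933 lbf × 4.44822 = 4150.19 N
Combined: 2650 + 350 + 4150.19 = 7150.19 N
In kgf: 7150.19 / 9.80665 = 729.116 kgf

729 kgf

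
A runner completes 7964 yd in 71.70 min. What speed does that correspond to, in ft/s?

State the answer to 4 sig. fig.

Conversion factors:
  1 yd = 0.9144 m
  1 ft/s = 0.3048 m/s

7964 yd × 0.9144 → 7282.28 m
71.70 min × 60 → 4302 s
v = d / t = 7282.28 m / 4302 s = 1.69277 m/s
1.69277 m/s ÷ (0.3048 m/s/ft/s) = 5.55371 ft/s

5.554 ft/s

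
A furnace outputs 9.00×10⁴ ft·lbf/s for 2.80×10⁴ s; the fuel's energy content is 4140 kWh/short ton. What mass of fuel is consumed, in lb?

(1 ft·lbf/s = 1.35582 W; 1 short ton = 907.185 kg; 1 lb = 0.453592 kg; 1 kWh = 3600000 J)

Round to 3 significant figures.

9.00×10⁴ ft·lbf/s → 122024 W
E = P × t = 122024 × 28000 = 3.41667×10⁹ J
4140 kWh/short ton → 1.64288×10⁷ J/kg
m = E / e_s = 3.41667×10⁹ / 1.64288×10⁷ = 207.968 kg
In lb: 207.968 / 0.453592 = 458.491 lb

458 lb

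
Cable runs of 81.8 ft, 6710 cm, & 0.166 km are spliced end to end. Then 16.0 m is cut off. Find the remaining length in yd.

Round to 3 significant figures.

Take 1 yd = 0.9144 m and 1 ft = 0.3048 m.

265 yd

81.8 ft × 0.3048 = 24.9326 m
6710 cm × 0.01 = 67.1 m
0.166 km × 1000 = 166 m
16.0 m (already m)
Result: 24.9326 + 67.1 + 166 − 16 = 242.033 m
In yd: 242.033 / 0.9144 = 264.691 yd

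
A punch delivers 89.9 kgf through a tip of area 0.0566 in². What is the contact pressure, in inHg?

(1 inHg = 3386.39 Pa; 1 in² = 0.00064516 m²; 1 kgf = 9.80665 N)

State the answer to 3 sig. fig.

7130 inHg

89.9 kgf × 9.80665 = 881.618 N
0.0566 in² × 0.00064516 = 3.65161×10⁻⁵ m²
P = F / A = 881.618 N / 3.65161×10⁻⁵ m² = 2.41433×10⁷ Pa
2.41433×10⁷ Pa ÷ (3386.39 Pa/inHg) = 7129.51 inHg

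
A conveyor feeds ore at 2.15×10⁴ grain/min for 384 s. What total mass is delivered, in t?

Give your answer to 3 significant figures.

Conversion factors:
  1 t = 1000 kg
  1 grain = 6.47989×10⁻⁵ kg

0.00892 t

2.15×10⁴ grain/min → 0.0232196 kg/s
m = ṁ × t = 0.0232196 × 384 = 8.91633 kg
In t: 8.91633 / 1000 = 0.00891633 t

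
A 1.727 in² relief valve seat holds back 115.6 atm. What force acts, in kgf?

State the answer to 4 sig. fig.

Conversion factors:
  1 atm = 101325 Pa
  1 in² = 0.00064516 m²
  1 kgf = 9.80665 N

115.6 atm × 101325 = 1.17132×10⁷ Pa
1.727 in² × 0.00064516 = 0.00111419 m²
F = P × A = 1.17132×10⁷ Pa × 0.00111419 m² = 13050.7 N
13050.7 N ÷ (9.80665 N/kgf) = 1330.8 kgf

1331 kgf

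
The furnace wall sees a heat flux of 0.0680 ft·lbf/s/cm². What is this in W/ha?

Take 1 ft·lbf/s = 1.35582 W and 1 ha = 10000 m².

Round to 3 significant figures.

0.0680 ft·lbf/s/cm² × 1.35582 W/ft·lbf/s ÷ 0.0001 m²/cm² = 921.958 W/m²
921.958 W/m² × 10000 m²/ha = 9.21958×10⁶ W/ha

9.22×10⁶ W/ha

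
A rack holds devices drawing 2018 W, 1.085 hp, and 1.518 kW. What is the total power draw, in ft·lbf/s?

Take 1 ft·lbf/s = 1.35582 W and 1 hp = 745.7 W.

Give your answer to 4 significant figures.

3205 ft·lbf/s

2018 W (already W)
1.085 hp × 745.7 = 809.084 W
1.518 kW × 1000 = 1518 W
Total: 2018 + 809.084 + 1518 = 4345.08 W
In ft·lbf/s: 4345.08 / 1.35582 = 3204.76 ft·lbf/s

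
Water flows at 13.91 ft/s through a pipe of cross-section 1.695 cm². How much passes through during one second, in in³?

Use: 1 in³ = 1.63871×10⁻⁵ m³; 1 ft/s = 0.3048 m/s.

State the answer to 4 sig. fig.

43.85 in³

13.91 ft/s × 0.3048 = 4.23977 m/s
1.695 cm² × 0.0001 = 1.695×10⁻⁴ m²
V = v × A × t = 4.23977 m/s × 1.695×10⁻⁴ m² × 1 s = 7.18641×10⁻⁴ m³
7.18641×10⁻⁴ m³ ÷ (1.63871×10⁻⁵ m³/in³) = 43.8541 in³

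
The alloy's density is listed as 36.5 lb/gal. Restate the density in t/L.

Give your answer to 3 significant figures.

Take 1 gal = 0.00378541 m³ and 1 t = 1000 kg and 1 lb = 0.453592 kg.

36.5 lb/gal × 0.453592 kg/lb ÷ 0.00378541 m³/gal = 4373.66 kg/m³
4373.66 kg/m³ ÷ 1000 kg/t × 0.001 m³/L = 0.00437366 t/L

0.00437 t/L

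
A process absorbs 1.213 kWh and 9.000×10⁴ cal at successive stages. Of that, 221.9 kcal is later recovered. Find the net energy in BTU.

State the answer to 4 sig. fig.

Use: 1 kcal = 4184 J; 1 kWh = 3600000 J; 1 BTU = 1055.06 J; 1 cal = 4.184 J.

1.213 kWh × 3600000 → 4.3668×10⁶ J
9.000×10⁴ cal × 4.184 → 376560 J
221.9 kcal × 4184 → 928430 J
Sum: 4.3668×10⁶ + 376560 − 928430 = 3.81493×10⁶ J
In BTU: 3.81493×10⁶ / 1055.06 = 3615.84 BTU

3616 BTU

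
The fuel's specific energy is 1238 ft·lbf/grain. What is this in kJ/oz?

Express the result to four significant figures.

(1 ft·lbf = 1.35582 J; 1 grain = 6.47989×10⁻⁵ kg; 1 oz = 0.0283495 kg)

1238 ft·lbf/grain × 1.35582 J/ft·lbf ÷ 6.47989×10⁻⁵ kg/grain = 2.59033×10⁷ J/kg
2.59033×10⁷ J/kg ÷ 1000 J/kJ × 0.0283495 kg/oz = 734.346 kJ/oz

734.3 kJ/oz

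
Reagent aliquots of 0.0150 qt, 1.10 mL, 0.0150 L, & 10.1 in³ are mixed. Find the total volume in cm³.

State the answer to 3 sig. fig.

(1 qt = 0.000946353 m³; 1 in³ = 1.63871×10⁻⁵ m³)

196 cm³

0.0150 qt × 0.000946353 = 1.41953×10⁻⁵ m³
1.10 mL × 10⁻⁶ = 1.1×10⁻⁶ m³
0.0150 L × 0.001 = 1.5×10⁻⁵ m³
10.1 in³ × 1.63871×10⁻⁵ = 1.6551×10⁻⁴ m³
Sum: 1.41953×10⁻⁵ + 1.1×10⁻⁶ + 1.5×10⁻⁵ + 1.6551×10⁻⁴ = 1.95805×10⁻⁴ m³
In cm³: 1.95805×10⁻⁴ / 10⁻⁶ = 195.805 cm³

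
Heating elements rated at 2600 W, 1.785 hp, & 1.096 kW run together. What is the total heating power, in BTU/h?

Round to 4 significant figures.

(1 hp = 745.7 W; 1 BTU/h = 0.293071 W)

2600 W (already W)
1.785 hp × 745.7 = 1331.07 W
1.096 kW × 1000 = 1096 W
Total: 2600 + 1331.07 + 1096 = 5027.07 W
In BTU/h: 5027.07 / 0.293071 = 17153.1 BTU/h

1.715×10⁴ BTU/h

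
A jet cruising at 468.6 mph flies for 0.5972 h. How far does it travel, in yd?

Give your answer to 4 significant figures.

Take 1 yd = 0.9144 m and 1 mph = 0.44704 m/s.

468.6 mph × 0.44704 → 209.483 m/s
0.5972 h × 3600 → 2149.92 s
d = v × t = 209.483 m/s × 2149.92 s = 450372 m
450372 m ÷ (0.9144 m/yd) = 492533 yd

4.925×10⁵ yd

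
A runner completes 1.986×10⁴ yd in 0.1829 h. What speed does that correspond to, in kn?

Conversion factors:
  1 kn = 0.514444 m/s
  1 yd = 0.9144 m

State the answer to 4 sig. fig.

1.986×10⁴ yd × 0.9144 = 18160 m
0.1829 h × 3600 = 658.44 s
v = d / t = 18160 m / 658.44 s = 27.5803 m/s
27.5803 m/s ÷ (0.514444 m/s/kn) = 53.6119 kn

53.61 kn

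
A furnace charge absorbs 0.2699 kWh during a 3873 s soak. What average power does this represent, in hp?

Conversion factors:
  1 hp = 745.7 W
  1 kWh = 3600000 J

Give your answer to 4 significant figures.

0.2699 kWh × 3600000 → 971640 J
P = E / t = 971640 J / 3873 s = 250.875 W
250.875 W ÷ (745.7 W/hp) = 0.336429 hp

0.3364 hp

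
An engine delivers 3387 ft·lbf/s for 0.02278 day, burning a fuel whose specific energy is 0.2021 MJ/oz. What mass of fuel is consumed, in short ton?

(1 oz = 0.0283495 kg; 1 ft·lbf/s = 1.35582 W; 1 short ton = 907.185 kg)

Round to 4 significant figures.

3387 ft·lbf/s → 4592.16 W
0.02278 day → 1968.19 s
E = P × t = 4592.16 × 1968.19 = 9.03824×10⁶ J
0.2021 MJ/oz → 7.12887×10⁶ J/kg
m = E / e_s = 9.03824×10⁶ / 7.12887×10⁶ = 1.26784 kg
In short ton: 1.26784 / 907.185 = 0.00139755 short ton

0.001398 short ton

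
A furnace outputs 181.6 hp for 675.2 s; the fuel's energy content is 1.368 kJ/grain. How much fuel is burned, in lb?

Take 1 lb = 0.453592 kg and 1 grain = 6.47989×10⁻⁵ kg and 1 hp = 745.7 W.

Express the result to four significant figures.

181.6 hp → 135419 W
E = P × t = 135419 × 675.2 = 9.14349×10⁷ J
1.368 kJ/grain → 2.11115×10⁷ J/kg
m = E / e_s = 9.14349×10⁷ / 2.11115×10⁷ = 4.33105 kg
In lb: 4.33105 / 0.453592 = 9.54834 lb

9.548 lb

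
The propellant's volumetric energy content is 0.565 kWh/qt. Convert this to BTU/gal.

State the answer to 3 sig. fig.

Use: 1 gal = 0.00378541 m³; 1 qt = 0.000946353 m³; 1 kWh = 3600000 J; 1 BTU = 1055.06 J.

7710 BTU/gal

0.565 kWh/qt × 3600000 J/kWh ÷ 0.000946353 m³/qt = 2.1493×10⁹ J/m³
2.1493×10⁹ J/m³ ÷ 1055.06 J/BTU × 0.00378541 m³/gal = 7711.39 BTU/gal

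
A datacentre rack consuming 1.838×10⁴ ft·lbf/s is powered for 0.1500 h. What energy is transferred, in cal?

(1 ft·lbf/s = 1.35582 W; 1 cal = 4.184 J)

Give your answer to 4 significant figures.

1.838×10⁴ ft·lbf/s × 1.35582 = 24920 W
0.1500 h × 3600 = 540 s
E = P × t = 24920 W × 540 s = 1.34568×10⁷ J
1.34568×10⁷ J ÷ (4.184 J/cal) = 3.21625×10⁶ cal

3.216×10⁶ cal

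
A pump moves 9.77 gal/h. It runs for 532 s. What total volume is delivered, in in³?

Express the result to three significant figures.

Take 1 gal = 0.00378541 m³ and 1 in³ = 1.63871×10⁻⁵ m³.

334 in³

9.77 gal/h → 1.02732×10⁻⁵ m³/s
V = Q × t = 1.02732×10⁻⁵ × 532 = 0.00546534 m³
In in³: 0.00546534 / 1.63871×10⁻⁵ = 333.515 in³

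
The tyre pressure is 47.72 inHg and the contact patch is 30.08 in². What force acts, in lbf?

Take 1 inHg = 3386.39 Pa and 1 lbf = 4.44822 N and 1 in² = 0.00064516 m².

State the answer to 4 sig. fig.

705.0 lbf

47.72 inHg × 3386.39 = 161599 Pa
30.08 in² × 0.00064516 = 0.0194064 m²
F = P × A = 161599 Pa × 0.0194064 m² = 3136.05 N
3136.05 N ÷ (4.44822 N/lbf) = 705.012 lbf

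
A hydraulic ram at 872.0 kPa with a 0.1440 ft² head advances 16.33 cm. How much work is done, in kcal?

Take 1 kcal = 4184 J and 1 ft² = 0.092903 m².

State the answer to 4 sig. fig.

0.4553 kcal

872.0 kPa → 872000 Pa
0.1440 ft² → 0.013378 m²
F = P × A = 872000 × 0.013378 = 11665.6 N
16.33 cm → 0.1633 m
W = F × d = 11665.6 × 0.1633 = 1904.99 J
In kcal: 1904.99 / 4184 = 0.455304 kcal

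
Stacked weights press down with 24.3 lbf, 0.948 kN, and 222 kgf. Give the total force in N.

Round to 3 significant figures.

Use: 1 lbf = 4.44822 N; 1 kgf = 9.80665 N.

24.3 lbf × 4.44822 = 108.092 N
0.948 kN × 1000 = 948 N
222 kgf × 9.80665 = 2177.08 N
Combined: 108.092 + 948 + 2177.08 = 3233.17 N

3230 N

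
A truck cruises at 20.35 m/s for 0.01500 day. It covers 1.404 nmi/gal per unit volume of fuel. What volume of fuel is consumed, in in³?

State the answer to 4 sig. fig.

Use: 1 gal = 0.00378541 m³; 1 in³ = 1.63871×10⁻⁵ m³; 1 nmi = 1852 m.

0.01500 day → 1296 s
d = v × t = 20.35 × 1296 = 26373.6 m
1.404 nmi/gal → 686903 m/m³
V = d / (distance per unit fuel) = 26373.6 / 686903 = 0.0383949 m³
In in³: 0.0383949 / 1.63871×10⁻⁵ = 2343 in³

2343 in³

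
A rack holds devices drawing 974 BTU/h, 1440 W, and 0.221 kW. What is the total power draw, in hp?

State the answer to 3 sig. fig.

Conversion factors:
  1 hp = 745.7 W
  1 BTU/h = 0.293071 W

2.61 hp

974 BTU/h × 0.293071 → 285.451 W
1440 W (already W)
0.221 kW × 1000 → 221 W
Combined: 285.451 + 1440 + 221 = 1946.45 W
In hp: 1946.45 / 745.7 = 2.61023 hp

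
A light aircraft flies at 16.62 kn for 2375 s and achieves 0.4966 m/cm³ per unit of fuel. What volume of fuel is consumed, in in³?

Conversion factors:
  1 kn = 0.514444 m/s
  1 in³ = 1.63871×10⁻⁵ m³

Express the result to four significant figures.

2495 in³

16.62 kn → 8.55006 m/s
d = v × t = 8.55006 × 2375 = 20306.4 m
0.4966 m/cm³ → 496600 m/m³
V = d / (distance per unit fuel) = 20306.4 / 496600 = 0.0408909 m³
In in³: 0.0408909 / 1.63871×10⁻⁵ = 2495.31 in³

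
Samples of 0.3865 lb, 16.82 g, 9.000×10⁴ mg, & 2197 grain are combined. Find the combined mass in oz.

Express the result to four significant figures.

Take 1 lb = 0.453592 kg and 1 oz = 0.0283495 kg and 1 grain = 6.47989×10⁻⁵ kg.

0.3865 lb × 0.453592 = 0.175313 kg
16.82 g × 0.001 = 0.01682 kg
9.000×10⁴ mg × 10⁻⁶ = 0.09 kg
2197 grain × 6.47989×10⁻⁵ = 0.142363 kg
Combined: 0.175313 + 0.01682 + 0.09 + 0.142363 = 0.424496 kg
In oz: 0.424496 / 0.0283495 = 14.9737 oz

14.97 oz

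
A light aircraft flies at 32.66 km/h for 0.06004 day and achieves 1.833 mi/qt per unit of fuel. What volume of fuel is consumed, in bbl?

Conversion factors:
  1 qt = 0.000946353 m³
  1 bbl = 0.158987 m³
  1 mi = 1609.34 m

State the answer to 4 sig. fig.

0.09496 bbl

32.66 km/h → 9.07222 m/s
0.06004 day → 5187.46 s
d = v × t = 9.07222 × 5187.46 = 47061.8 m
1.833 mi/qt → 3.11715×10⁶ m/m³
V = d / (distance per unit fuel) = 47061.8 / 3.11715×10⁶ = 0.0150977 m³
In bbl: 0.0150977 / 0.158987 = 0.0949619 bbl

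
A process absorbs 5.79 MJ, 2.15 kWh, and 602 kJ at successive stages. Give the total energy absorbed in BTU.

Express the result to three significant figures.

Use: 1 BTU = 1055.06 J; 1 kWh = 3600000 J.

1.34×10⁴ BTU

5.79 MJ × 1000000 = 5.79×10⁶ J
2.15 kWh × 3600000 = 7.74×10⁶ J
602 kJ × 1000 = 602000 J
Combined: 5.79×10⁶ + 7.74×10⁶ + 602000 = 1.4132×10⁷ J
In BTU: 1.4132×10⁷ / 1055.06 = 13394.5 BTU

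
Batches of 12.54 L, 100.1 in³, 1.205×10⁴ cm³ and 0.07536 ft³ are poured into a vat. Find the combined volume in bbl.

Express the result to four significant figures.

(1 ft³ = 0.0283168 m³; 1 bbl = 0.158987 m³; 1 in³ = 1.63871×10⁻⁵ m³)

0.1784 bbl

12.54 L × 0.001 → 0.01254 m³
100.1 in³ × 1.63871×10⁻⁵ → 0.00164035 m³
1.205×10⁴ cm³ × 10⁻⁶ → 0.01205 m³
0.07536 ft³ × 0.0283168 → 0.00213395 m³
Sum: 0.01254 + 0.00164035 + 0.01205 + 0.00213395 = 0.0283643 m³
In bbl: 0.0283643 / 0.158987 = 0.178406 bbl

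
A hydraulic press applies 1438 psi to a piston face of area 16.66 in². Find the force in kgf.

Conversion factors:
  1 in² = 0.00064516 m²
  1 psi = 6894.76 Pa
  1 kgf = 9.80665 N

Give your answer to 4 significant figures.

1.087×10⁴ kgf

1438 psi × 6894.76 → 9.91466×10⁶ Pa
16.66 in² × 0.00064516 → 0.0107484 m²
F = P × A = 9.91466×10⁶ Pa × 0.0107484 m² = 106567 N
106567 N ÷ (9.80665 N/kgf) = 10866.8 kgf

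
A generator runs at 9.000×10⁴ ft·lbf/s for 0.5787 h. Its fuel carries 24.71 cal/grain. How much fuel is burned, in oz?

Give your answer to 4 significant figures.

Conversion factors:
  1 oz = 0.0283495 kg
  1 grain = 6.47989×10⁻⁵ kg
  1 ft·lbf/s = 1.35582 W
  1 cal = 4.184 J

9.000×10⁴ ft·lbf/s → 122024 W
0.5787 h → 2083.32 s
E = P × t = 122024 × 2083.32 = 2.54215×10⁸ J
24.71 cal/grain → 1.5955×10⁶ J/kg
m = E / e_s = 2.54215×10⁸ / 1.5955×10⁶ = 159.332 kg
In oz: 159.332 / 0.0283495 = 5620.28 oz

5620 oz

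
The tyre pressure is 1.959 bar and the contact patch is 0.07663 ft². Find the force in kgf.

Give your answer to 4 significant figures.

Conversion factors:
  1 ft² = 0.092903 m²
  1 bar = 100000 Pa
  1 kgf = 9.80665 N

142.2 kgf

1.959 bar × 100000 = 195900 Pa
0.07663 ft² × 0.092903 = 0.00711916 m²
F = P × A = 195900 Pa × 0.00711916 m² = 1394.64 N
1394.64 N ÷ (9.80665 N/kgf) = 142.214 kgf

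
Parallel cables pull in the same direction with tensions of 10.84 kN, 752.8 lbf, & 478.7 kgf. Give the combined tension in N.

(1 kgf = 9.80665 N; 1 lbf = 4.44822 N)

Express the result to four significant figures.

10.84 kN × 1000 = 10840 N
752.8 lbf × 4.44822 = 3348.62 N
478.7 kgf × 9.80665 = 4694.44 N
Combined: 10840 + 3348.62 + 4694.44 = 18883.1 N

1.888×10⁴ N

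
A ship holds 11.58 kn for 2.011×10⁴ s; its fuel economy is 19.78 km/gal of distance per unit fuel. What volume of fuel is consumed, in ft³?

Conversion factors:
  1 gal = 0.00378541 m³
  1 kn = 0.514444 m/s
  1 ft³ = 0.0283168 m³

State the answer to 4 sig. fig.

0.8097 ft³

11.58 kn → 5.95726 m/s
d = v × t = 5.95726 × 20110 = 119800 m
19.78 km/gal → 5.22533×10⁶ m/m³
V = d / (distance per unit fuel) = 119800 / 5.22533×10⁶ = 0.0229268 m³
In ft³: 0.0229268 / 0.0283168 = 0.809654 ft³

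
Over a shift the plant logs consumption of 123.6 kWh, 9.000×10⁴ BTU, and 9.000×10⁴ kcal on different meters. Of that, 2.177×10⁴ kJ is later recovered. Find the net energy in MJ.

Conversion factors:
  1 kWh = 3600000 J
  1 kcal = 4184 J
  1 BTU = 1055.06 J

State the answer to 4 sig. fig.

894.7 MJ

123.6 kWh × 3600000 = 4.4496×10⁸ J
9.000×10⁴ BTU × 1055.06 = 9.49554×10⁷ J
9.000×10⁴ kcal × 4184 = 3.7656×10⁸ J
2.177×10⁴ kJ × 1000 = 2.177×10⁷ J
Sum: 4.4496×10⁸ + 9.49554×10⁷ + 3.7656×10⁸ − 2.177×10⁷ = 8.94705×10⁸ J
In MJ: 8.94705×10⁸ / 1000000 = 894.705 MJ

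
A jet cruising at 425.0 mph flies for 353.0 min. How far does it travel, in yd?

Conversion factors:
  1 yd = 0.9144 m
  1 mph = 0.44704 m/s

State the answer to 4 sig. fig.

425.0 mph × 0.44704 → 189.992 m/s
353.0 min × 60 → 21180 s
d = v × t = 189.992 m/s × 21180 s = 4.02403×10⁶ m
4.02403×10⁶ m ÷ (0.9144 m/yd) = 4.40073×10⁶ yd

4.401×10⁶ yd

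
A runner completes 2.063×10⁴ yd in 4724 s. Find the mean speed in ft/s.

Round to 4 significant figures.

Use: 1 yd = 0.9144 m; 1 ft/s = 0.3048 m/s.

13.10 ft/s

2.063×10⁴ yd × 0.9144 = 18864.1 m
v = d / t = 18864.1 m / 4724 s = 3.99325 m/s
3.99325 m/s ÷ (0.3048 m/s/ft/s) = 13.1012 ft/s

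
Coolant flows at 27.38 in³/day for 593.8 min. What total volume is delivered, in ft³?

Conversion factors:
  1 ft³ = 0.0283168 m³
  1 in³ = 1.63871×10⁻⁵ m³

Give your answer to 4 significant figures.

0.006534 ft³

27.38 in³/day → 5.19304×10⁻⁹ m³/s
593.8 min → 35628 s
V = Q × t = 5.19304×10⁻⁹ × 35628 = 1.85018×10⁻⁴ m³
In ft³: 1.85018×10⁻⁴ / 0.0283168 = 0.00653386 ft³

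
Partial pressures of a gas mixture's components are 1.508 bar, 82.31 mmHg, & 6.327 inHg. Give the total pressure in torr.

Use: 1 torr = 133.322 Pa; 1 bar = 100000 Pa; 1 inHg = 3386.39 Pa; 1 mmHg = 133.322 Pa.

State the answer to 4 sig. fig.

1.508 bar × 100000 = 150800 Pa
82.31 mmHg × 133.322 = 10973.7 Pa
6.327 inHg × 3386.39 = 21425.7 Pa
Combined: 150800 + 10973.7 + 21425.7 = 183199 Pa
In torr: 183199 / 133.322 = 1374.11 torr

1374 torr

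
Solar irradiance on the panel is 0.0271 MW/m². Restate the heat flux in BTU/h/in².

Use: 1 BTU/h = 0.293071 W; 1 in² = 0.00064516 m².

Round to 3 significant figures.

59.7 BTU/h/in²

0.0271 MW/m² × 1000000 W/MW = 27100 W/m²
27100 W/m² ÷ 0.293071 W/BTU/h × 0.00064516 m²/in² = 59.6573 BTU/h/in²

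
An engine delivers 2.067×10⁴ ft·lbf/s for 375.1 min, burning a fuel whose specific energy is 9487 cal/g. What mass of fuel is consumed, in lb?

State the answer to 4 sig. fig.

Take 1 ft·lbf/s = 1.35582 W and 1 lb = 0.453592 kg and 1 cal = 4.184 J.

35.03 lb

2.067×10⁴ ft·lbf/s → 28024.8 W
375.1 min → 22506 s
E = P × t = 28024.8 × 22506 = 6.30726×10⁸ J
9487 cal/g → 3.96936×10⁷ J/kg
m = E / e_s = 6.30726×10⁸ / 3.96936×10⁷ = 15.8899 kg
In lb: 15.8899 / 0.453592 = 35.0313 lb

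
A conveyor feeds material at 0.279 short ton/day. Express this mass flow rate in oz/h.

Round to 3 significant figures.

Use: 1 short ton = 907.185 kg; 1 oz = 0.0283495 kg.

0.279 short ton/day × 907.185 kg/short ton ÷ 86400 s/day = 0.00292945 kg/s
0.00292945 kg/s ÷ 0.0283495 kg/oz × 3600 s/h = 372 oz/h

372 oz/h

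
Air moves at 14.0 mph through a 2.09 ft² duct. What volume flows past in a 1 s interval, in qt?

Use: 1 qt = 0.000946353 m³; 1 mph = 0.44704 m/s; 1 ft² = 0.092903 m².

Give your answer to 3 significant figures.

1280 qt

14.0 mph × 0.44704 = 6.25856 m/s
2.09 ft² × 0.092903 = 0.194167 m²
V = v × A × t = 6.25856 m/s × 0.194167 m² × 1 s = 1.21521 m³
1.21521 m³ ÷ (0.000946353 m³/qt) = 1284.1 qt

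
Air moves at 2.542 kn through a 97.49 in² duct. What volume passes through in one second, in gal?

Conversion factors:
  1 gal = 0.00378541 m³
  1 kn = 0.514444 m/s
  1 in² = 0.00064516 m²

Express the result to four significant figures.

2.542 kn × 0.514444 = 1.30772 m/s
97.49 in² × 0.00064516 = 0.0628966 m²
V = v × A × t = 1.30772 m/s × 0.0628966 m² × 1 s = 0.0822511 m³
0.0822511 m³ ÷ (0.00378541 m³/gal) = 21.7285 gal

21.73 gal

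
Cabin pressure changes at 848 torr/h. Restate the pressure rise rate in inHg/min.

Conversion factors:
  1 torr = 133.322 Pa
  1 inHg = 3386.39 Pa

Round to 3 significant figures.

0.556 inHg/min

848 torr/h × 133.322 Pa/torr ÷ 3600 s/h = 31.4047 Pa/s
31.4047 Pa/s ÷ 3386.39 Pa/inHg × 60 s/min = 0.556428 inHg/min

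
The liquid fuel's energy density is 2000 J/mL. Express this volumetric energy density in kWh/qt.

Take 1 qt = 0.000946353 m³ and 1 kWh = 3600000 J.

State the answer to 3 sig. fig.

0.526 kWh/qt

2000 J/mL ÷ 10⁻⁶ m³/mL = 2×10⁹ J/m³
2×10⁹ J/m³ ÷ 3600000 J/kWh × 0.000946353 m³/qt = 0.525752 kWh/qt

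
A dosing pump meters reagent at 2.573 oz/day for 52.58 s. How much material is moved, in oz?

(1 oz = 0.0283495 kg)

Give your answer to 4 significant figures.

2.573 oz/day → 8.44251×10⁻⁷ kg/s
m = ṁ × t = 8.44251×10⁻⁷ × 52.58 = 4.43907×10⁻⁵ kg
In oz: 4.43907×10⁻⁵ / 0.0283495 = 0.00156584 oz

0.001566 oz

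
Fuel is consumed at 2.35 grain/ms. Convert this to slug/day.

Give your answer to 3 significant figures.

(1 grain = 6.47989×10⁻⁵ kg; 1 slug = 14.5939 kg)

2.35 grain/ms × 6.47989×10⁻⁵ kg/grain ÷ 0.001 s/ms = 0.152277 kg/s
0.152277 kg/s ÷ 14.5939 kg/slug × 86400 s/day = 901.523 slug/day

902 slug/day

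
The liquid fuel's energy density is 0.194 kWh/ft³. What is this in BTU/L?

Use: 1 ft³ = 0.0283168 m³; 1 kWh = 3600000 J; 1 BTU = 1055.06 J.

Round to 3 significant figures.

23.4 BTU/L

0.194 kWh/ft³ × 3600000 J/kWh ÷ 0.0283168 m³/ft³ = 2.46638×10⁷ J/m³
2.46638×10⁷ J/m³ ÷ 1055.06 J/BTU × 0.001 m³/L = 23.3767 BTU/L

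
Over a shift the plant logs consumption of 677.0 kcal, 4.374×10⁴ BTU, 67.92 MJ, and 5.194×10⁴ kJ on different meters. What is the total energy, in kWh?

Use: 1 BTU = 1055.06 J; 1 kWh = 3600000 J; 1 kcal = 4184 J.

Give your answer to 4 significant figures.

677.0 kcal × 4184 = 2.83257×10⁶ J
4.374×10⁴ BTU × 1055.06 = 4.61483×10⁷ J
67.92 MJ × 1000000 = 6.792×10⁷ J
5.194×10⁴ kJ × 1000 = 5.194×10⁷ J
Total: 2.83257×10⁶ + 4.61483×10⁷ + 6.792×10⁷ + 5.194×10⁷ = 1.68841×10⁸ J
In kWh: 1.68841×10⁸ / 3600000 = 46.9003 kWh

46.90 kWh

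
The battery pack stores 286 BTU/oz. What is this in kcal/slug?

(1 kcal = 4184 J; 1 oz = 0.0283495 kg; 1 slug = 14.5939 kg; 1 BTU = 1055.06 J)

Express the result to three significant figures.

3.71×10⁴ kcal/slug

286 BTU/oz × 1055.06 J/BTU ÷ 0.0283495 kg/oz = 1.06438×10⁷ J/kg
1.06438×10⁷ J/kg ÷ 4184 J/kcal × 14.5939 kg/slug = 37125.8 kcal/slug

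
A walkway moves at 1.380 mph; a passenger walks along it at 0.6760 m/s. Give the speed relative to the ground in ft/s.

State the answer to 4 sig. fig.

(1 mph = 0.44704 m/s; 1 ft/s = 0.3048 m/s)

1.380 mph × 0.44704 = 0.616915 m/s
0.6760 m/s (already m/s)
Combined: 0.616915 + 0.676 = 1.29292 m/s
In ft/s: 1.29292 / 0.3048 = 4.24186 ft/s

4.242 ft/s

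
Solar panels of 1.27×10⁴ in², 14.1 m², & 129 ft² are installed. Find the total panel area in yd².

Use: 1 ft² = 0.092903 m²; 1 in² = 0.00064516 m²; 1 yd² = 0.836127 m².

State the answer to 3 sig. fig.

41.0 yd²

1.27×10⁴ in² × 0.00064516 = 8.19353 m²
14.1 m² (already m²)
129 ft² × 0.092903 = 11.9845 m²
Total: 8.19353 + 14.1 + 11.9845 = 34.278 m²
In yd²: 34.278 / 0.836127 = 40.9962 yd²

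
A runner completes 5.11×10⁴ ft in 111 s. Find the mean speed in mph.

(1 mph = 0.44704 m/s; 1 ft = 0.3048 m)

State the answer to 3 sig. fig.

314 mph

5.11×10⁴ ft × 0.3048 → 15575.3 m
v = d / t = 15575.3 m / 111 s = 140.318 m/s
140.318 m/s ÷ (0.44704 m/s/mph) = 313.882 mph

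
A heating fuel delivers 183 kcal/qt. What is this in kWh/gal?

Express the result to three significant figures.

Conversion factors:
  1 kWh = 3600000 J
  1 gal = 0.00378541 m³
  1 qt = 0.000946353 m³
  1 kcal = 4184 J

0.851 kWh/gal

183 kcal/qt × 4184 J/kcal ÷ 0.000946353 m³/qt = 8.09077×10⁸ J/m³
8.09077×10⁸ J/m³ ÷ 3600000 J/kWh × 0.00378541 m³/gal = 0.850747 kWh/gal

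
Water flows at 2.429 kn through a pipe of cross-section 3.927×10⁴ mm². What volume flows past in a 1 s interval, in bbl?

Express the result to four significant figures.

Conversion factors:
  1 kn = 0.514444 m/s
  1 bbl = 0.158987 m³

0.3086 bbl

2.429 kn × 0.514444 → 1.24958 m/s
3.927×10⁴ mm² × 10⁻⁶ → 0.03927 m²
V = v × A × t = 1.24958 m/s × 0.03927 m² × 1 s = 0.049071 m³
0.049071 m³ ÷ (0.158987 m³/bbl) = 0.308648 bbl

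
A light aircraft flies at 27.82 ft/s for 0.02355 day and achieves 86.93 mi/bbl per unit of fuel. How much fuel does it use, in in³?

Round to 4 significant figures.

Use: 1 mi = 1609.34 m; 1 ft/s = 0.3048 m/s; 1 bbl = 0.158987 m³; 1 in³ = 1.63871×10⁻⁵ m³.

1197 in³

27.82 ft/s → 8.47954 m/s
0.02355 day → 2034.72 s
d = v × t = 8.47954 × 2034.72 = 17253.5 m
86.93 mi/bbl → 879946 m/m³
V = d / (distance per unit fuel) = 17253.5 / 879946 = 0.0196075 m³
In in³: 0.0196075 / 1.63871×10⁻⁵ = 1196.52 in³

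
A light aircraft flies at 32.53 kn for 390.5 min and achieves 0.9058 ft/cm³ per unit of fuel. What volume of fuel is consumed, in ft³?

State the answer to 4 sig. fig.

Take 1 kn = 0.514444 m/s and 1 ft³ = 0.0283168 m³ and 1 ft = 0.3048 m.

50.15 ft³

32.53 kn → 16.7349 m/s
390.5 min → 23430 s
d = v × t = 16.7349 × 23430 = 392099 m
0.9058 ft/cm³ → 276088 m/m³
V = d / (distance per unit fuel) = 392099 / 276088 = 1.4202 m³
In ft³: 1.4202 / 0.0283168 = 50.154 ft³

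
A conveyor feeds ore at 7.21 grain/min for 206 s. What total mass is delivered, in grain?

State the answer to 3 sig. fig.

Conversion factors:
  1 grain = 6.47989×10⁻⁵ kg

7.21 grain/min → 7.78667×10⁻⁶ kg/s
m = ṁ × t = 7.78667×10⁻⁶ × 206 = 0.00160405 kg
In grain: 0.00160405 / 6.47989×10⁻⁵ = 24.7543 grain

24.8 grain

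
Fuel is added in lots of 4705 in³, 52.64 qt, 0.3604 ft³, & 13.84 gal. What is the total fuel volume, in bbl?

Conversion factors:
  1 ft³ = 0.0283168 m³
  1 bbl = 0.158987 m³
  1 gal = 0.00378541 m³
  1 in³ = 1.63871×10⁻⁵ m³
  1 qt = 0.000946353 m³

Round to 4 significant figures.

1.192 bbl

4705 in³ × 1.63871×10⁻⁵ = 0.0771013 m³
52.64 qt × 0.000946353 = 0.049816 m³
0.3604 ft³ × 0.0283168 = 0.0102054 m³
13.84 gal × 0.00378541 = 0.0523901 m³
Sum: 0.0771013 + 0.049816 + 0.0102054 + 0.0523901 = 0.189513 m³
In bbl: 0.189513 / 0.158987 = 1.192 bbl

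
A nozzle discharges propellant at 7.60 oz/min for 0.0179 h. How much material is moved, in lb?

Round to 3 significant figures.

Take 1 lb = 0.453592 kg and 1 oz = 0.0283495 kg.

0.510 lb

7.60 oz/min → 0.00359094 kg/s
0.0179 h → 64.44 s
m = ṁ × t = 0.00359094 × 64.44 = 0.2314 kg
In lb: 0.2314 / 0.453592 = 0.51015 lb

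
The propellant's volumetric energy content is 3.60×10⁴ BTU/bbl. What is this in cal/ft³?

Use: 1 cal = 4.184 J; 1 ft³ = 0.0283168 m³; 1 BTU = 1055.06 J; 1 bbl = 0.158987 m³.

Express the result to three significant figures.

3.60×10⁴ BTU/bbl × 1055.06 J/BTU ÷ 0.158987 m³/bbl = 2.38901×10⁸ J/m³
2.38901×10⁸ J/m³ ÷ 4.184 J/cal × 0.0283168 m³/ft³ = 1.61685×10⁶ cal/ft³

1.62×10⁶ cal/ft³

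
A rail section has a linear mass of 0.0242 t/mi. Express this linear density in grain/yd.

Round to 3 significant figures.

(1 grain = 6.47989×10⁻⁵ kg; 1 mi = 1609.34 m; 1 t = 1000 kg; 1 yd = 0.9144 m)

212 grain/yd

0.0242 t/mi × 1000 kg/t ÷ 1609.34 m/mi = 0.0150372 kg/m
0.0150372 kg/m ÷ 6.47989×10⁻⁵ kg/grain × 0.9144 m/yd = 212.195 grain/yd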